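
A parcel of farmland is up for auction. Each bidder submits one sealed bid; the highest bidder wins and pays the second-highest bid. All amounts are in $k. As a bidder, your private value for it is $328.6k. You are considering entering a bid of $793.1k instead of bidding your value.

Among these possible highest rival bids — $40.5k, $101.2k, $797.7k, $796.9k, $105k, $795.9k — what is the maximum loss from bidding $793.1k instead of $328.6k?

$0k

$40.5k: same outcome either way → loss $0k.
$101.2k: same outcome either way → loss $0k.
$797.7k: same outcome either way → loss $0k.
$796.9k: same outcome either way → loss $0k.
$105k: same outcome either way → loss $0k.
$795.9k: same outcome either way → loss $0k.
Maximum loss: $0k.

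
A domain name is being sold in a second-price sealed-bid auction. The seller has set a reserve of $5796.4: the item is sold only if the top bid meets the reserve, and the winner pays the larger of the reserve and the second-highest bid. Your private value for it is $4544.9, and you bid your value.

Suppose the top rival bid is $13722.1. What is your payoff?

$0

Your bid $4544.9 is below the highest competing bid $13722.1, so you lose. Payoff $0.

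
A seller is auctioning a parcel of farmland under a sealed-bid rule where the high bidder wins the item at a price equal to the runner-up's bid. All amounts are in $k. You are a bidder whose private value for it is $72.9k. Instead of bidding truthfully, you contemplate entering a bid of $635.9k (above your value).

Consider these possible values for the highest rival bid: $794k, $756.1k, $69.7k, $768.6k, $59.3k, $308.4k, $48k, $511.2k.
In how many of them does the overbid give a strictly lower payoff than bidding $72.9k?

The deviation hurts exactly when the highest competing bid lies strictly between $72.9k and $635.9k — overbidding then wins at a price above your value.
$794k: above both → same outcome either way.
$756.1k: above both → same outcome either way.
$69.7k: below both → same outcome either way.
$768.6k: above both → same outcome either way.
$59.3k: below both → same outcome either way.
$308.4k: inside the interval → strictly worse (loss $235.5k).
$48k: below both → same outcome either way.
$511.2k: inside the interval → strictly worse (loss $438.3k).
Count: 2.

2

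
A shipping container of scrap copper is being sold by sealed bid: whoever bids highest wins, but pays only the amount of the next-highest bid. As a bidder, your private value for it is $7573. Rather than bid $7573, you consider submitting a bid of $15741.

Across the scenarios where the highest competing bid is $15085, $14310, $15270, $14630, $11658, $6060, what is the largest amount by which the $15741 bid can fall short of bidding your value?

$15085: truthful gives $0, deviation gives −$7512 → loss $7512.
$14310: truthful gives $0, deviation gives −$6737 → loss $6737.
$15270: truthful gives $0, deviation gives −$7697 → loss $7697.
$14630: truthful gives $0, deviation gives −$7057 → loss $7057.
$11658: truthful gives $0, deviation gives −$4085 → loss $4085.
$6060: same outcome either way → loss $0.
Maximum loss: $7697.

$7697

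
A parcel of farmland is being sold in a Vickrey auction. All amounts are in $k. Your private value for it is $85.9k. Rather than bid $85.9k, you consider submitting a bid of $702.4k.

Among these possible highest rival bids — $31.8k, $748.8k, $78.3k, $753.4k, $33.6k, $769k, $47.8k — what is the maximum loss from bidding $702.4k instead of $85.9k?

$31.8k: same outcome either way → loss $0k.
$748.8k: same outcome either way → loss $0k.
$78.3k: same outcome either way → loss $0k.
$753.4k: same outcome either way → loss $0k.
$33.6k: same outcome either way → loss $0k.
$769k: same outcome either way → loss $0k.
$47.8k: same outcome either way → loss $0k.
Maximum loss: $0k.

$0k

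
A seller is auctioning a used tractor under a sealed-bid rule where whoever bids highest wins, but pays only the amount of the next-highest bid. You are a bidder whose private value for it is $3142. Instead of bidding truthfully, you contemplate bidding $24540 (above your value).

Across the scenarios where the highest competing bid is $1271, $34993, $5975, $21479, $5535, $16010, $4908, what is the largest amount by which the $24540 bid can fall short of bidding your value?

$18337

$1271: same outcome either way → loss $0.
$34993: same outcome either way → loss $0.
$5975: truthful gives $0, deviation gives −$2833 → loss $2833.
$21479: truthful gives $0, deviation gives −$18337 → loss $18337.
$5535: truthful gives $0, deviation gives −$2393 → loss $2393.
$16010: truthful gives $0, deviation gives −$12868 → loss $12868.
$4908: truthful gives $0, deviation gives −$1766 → loss $1766.
Maximum loss: $18337.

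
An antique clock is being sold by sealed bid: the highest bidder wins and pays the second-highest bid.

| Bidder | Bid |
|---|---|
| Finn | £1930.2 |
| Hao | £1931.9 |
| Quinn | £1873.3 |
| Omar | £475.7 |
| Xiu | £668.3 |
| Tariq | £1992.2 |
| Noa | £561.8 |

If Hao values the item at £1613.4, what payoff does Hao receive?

Highest bid: Tariq at £1992.2, so Tariq wins.
Second-highest bid: Hao at £1931.9 — that is the price the winner pays.
Hao did not win, so Hao pays nothing and receives nothing: payoff £0.

£0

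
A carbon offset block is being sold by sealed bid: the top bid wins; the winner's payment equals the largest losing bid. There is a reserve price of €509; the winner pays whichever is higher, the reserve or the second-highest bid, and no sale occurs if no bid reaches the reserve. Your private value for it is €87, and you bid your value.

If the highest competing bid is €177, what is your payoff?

Your bid €87 is below the highest competing bid €177, so you lose. Payoff €0.

€0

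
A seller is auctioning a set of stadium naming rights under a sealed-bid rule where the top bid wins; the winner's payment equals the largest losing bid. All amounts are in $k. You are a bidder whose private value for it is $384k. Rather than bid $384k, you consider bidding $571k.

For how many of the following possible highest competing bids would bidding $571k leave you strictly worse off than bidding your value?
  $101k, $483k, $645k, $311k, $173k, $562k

The deviation hurts exactly when the highest competing bid lies strictly between $384k and $571k — overbidding then wins at a price above your value.
$101k: below both → same outcome either way.
$483k: inside the interval → strictly worse (loss $99k).
$645k: above both → same outcome either way.
$311k: below both → same outcome either way.
$173k: below both → same outcome either way.
$562k: inside the interval → strictly worse (loss $178k).
Count: 2.

2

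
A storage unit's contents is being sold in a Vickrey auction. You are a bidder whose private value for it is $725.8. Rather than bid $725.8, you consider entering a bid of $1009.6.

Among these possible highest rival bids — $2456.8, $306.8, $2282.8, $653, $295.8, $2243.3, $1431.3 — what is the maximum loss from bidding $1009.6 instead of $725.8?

$2456.8: same outcome either way → loss $0.
$306.8: same outcome either way → loss $0.
$2282.8: same outcome either way → loss $0.
$653: same outcome either way → loss $0.
$295.8: same outcome either way → loss $0.
$2243.3: same outcome either way → loss $0.
$1431.3: same outcome either way → loss $0.
Maximum loss: $0.

$0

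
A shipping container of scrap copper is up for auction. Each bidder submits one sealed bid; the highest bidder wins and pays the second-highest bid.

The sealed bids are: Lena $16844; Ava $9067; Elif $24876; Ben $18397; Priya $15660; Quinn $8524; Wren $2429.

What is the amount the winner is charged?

$18397

Highest bid: Elif at $24876, so Elif wins.
Second-highest bid: Ben at $18397 — that is the price the winner pays.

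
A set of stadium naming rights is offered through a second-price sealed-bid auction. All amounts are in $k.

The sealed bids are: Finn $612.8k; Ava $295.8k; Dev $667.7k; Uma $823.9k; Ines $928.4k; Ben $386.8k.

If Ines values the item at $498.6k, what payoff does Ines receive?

Highest bid: Ines at $928.4k, so Ines wins.
Second-highest bid: Uma at $823.9k — that is the price the winner pays.
Ines's payoff = value − price = $498.6k − $823.9k = −$325.3k.

−$325.3k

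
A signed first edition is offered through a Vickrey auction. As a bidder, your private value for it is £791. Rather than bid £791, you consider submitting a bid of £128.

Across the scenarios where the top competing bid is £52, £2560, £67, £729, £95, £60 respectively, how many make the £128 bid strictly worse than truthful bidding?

The deviation hurts exactly when the highest competing bid lies strictly between £128 and £791 — underbidding then forfeits a profitable win.
£52: below both → same outcome either way.
£2560: above both → same outcome either way.
£67: below both → same outcome either way.
£729: inside the interval → strictly worse (loss £62).
£95: below both → same outcome either way.
£60: below both → same outcome either way.
Count: 1.

1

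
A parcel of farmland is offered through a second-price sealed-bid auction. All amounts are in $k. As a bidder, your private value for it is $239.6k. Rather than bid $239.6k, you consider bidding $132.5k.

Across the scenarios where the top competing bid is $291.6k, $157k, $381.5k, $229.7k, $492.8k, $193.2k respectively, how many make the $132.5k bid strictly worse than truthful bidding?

The deviation hurts exactly when the highest competing bid lies strictly between $132.5k and $239.6k — underbidding then forfeits a profitable win.
$291.6k: above both → same outcome either way.
$157k: inside the interval → strictly worse (loss $82.6k).
$381.5k: above both → same outcome either way.
$229.7k: inside the interval → strictly worse (loss $9.9k).
$492.8k: above both → same outcome either way.
$193.2k: inside the interval → strictly worse (loss $46.4k).
Count: 3.

3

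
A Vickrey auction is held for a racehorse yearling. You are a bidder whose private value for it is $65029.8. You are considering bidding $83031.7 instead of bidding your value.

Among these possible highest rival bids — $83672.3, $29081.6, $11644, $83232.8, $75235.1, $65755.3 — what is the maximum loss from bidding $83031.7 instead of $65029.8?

$83672.3: same outcome either way → loss $0.
$29081.6: same outcome either way → loss $0.
$11644: same outcome either way → loss $0.
$83232.8: same outcome either way → loss $0.
$75235.1: truthful gives $0, deviation gives −$10205.3 → loss $10205.3.
$65755.3: truthful gives $0, deviation gives −$725.5 → loss $725.5.
Maximum loss: $10205.3.

$10205.3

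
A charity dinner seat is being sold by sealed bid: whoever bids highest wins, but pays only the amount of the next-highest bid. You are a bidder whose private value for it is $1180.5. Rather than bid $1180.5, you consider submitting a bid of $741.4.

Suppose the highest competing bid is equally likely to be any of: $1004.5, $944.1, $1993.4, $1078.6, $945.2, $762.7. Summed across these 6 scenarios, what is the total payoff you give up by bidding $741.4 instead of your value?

$1167.4

The deviation costs you only when the competing bid falls strictly between $741.4 and $1180.5; elsewhere both bids give the same outcome.
$1004.5: truthful payoff $176, deviation payoff $0 → loss $176.
$944.1: truthful payoff $236.4, deviation payoff $0 → loss $236.4.
$1993.4: outcomes coincide → loss $0.
$1078.6: truthful payoff $101.9, deviation payoff $0 → loss $101.9.
$945.2: truthful payoff $235.3, deviation payoff $0 → loss $235.3.
$762.7: truthful payoff $417.8, deviation payoff $0 → loss $417.8.
Total loss = $176 + $236.4 + $101.9 + $235.3 + $417.8 = $1167.4.
Truthful bidding weakly dominates here: raising your bid can only win items priced above your value, and lowering it can only forfeit items priced below.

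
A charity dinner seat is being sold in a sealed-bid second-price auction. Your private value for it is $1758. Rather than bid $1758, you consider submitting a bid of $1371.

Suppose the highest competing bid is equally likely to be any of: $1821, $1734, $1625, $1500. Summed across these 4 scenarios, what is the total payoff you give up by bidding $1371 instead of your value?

The deviation costs you only when the competing bid falls strictly between $1371 and $1758; elsewhere both bids give the same outcome.
$1821: outcomes coincide → loss $0.
$1734: truthful payoff $24, deviation payoff $0 → loss $24.
$1625: truthful payoff $133, deviation payoff $0 → loss $133.
$1500: truthful payoff $258, deviation payoff $0 → loss $258.
Total loss = $24 + $133 + $258 = $415.
Truthful bidding weakly dominates here: raising your bid can only win items priced above your value, and lowering it can only forfeit items priced below.

$415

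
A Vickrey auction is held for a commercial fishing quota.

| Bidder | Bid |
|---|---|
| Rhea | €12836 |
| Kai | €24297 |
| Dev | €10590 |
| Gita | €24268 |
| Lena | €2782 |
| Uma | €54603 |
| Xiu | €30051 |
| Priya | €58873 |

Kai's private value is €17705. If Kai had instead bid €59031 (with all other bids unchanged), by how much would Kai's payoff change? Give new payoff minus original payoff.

The highest bid among the other bidders is €58873; Kai's bid doesn't change that.
Original bid €24297: Kai is not highest (top rival bid is €58873); payoff €0.
Alternative bid €59031: Kai is highest, pays the top rival bid €58873; payoff €17705 − €58873 = −€41168.
Change in payoff = −€41168 − (€0) = −€41168.

−€41168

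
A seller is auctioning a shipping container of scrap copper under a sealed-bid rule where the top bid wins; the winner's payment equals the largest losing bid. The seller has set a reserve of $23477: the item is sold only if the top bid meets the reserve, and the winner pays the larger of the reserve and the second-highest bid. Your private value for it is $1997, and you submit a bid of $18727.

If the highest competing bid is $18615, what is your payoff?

Your bid $18727 is the highest bid but falls below the reserve $23477, so the item goes unsold. Payoff $0.

$0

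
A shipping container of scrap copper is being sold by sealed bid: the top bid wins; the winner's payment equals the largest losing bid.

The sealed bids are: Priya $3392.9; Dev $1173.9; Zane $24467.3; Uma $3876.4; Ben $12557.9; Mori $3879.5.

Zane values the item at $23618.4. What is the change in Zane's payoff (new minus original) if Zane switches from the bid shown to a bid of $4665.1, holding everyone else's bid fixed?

−$11060.5

The highest bid among the other bidders is $12557.9; Zane's bid doesn't change that.
Original bid $24467.3: Zane is highest, pays the top rival bid $12557.9; payoff $23618.4 − $12557.9 = $11060.5.
Alternative bid $4665.1: Zane is not highest (top rival bid is $12557.9); payoff $0.
Change in payoff = $0 − ($11060.5) = −$11060.5.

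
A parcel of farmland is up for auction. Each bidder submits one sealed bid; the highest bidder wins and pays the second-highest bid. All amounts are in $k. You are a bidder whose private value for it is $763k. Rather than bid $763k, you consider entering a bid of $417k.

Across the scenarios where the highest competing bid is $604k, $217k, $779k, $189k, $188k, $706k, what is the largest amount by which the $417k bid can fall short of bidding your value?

$604k: truthful gives $159k, deviation gives $0k → loss $159k.
$217k: same outcome either way → loss $0k.
$779k: same outcome either way → loss $0k.
$189k: same outcome either way → loss $0k.
$188k: same outcome either way → loss $0k.
$706k: truthful gives $57k, deviation gives $0k → loss $57k.
Maximum loss: $159k.

$159k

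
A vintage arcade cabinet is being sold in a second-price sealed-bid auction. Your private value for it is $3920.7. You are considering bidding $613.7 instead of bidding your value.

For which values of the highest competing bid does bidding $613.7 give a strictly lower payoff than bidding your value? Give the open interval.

If the competing bid is below $613.7, both bids win at the same price — no difference.
If it is above $3920.7, both bids lose — no difference.
If it lies strictly between $613.7 and $3920.7, bidding your value wins at a price below your value (positive payoff) while bidding $613.7 loses (payoff 0).
So the deviation strictly hurts on the open interval ($613.7, $3920.7).

($613.7, $3920.7)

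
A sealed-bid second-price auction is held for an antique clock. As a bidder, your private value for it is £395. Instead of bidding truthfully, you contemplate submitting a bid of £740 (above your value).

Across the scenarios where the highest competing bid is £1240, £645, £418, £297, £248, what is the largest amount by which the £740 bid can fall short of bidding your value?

£250

£1240: same outcome either way → loss £0.
£645: truthful gives £0, deviation gives −£250 → loss £250.
£418: truthful gives £0, deviation gives −£23 → loss £23.
£297: same outcome either way → loss £0.
£248: same outcome either way → loss £0.
Maximum loss: £250.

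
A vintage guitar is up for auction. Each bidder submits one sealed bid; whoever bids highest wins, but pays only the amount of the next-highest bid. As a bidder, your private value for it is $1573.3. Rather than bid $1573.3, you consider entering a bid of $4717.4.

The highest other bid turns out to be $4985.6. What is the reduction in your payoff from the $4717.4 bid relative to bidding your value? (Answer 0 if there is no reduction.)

$0

Bidding your value $1573.3: you lose (since $1573.3 < $4985.6). Payoff $0.
Bidding $4717.4: you lose. Payoff $0.
Difference = $0 − $0 = $0; both bids lead to the same outcome because the competing bid is above both your value and your alternative bid.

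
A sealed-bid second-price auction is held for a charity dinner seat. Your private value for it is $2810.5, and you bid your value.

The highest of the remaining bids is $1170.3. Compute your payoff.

$1640.2

Your bid $2810.5 exceeds the highest competing bid $1170.3, so you win.
In a second-price auction the winner pays the second-highest bid, $1170.3.
Payoff = value − price = $2810.5 − $1170.3 = $1640.2.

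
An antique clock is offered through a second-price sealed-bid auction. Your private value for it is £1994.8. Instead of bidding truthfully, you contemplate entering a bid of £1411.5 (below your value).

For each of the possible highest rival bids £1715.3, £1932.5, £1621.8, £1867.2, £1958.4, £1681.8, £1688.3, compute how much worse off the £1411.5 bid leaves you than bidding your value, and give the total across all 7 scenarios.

£1498.3

The deviation costs you only when the competing bid falls strictly between £1411.5 and £1994.8; elsewhere both bids give the same outcome.
£1715.3: truthful payoff £279.5, deviation payoff £0 → loss £279.5.
£1932.5: truthful payoff £62.3, deviation payoff £0 → loss £62.3.
£1621.8: truthful payoff £373, deviation payoff £0 → loss £373.
£1867.2: truthful payoff £127.6, deviation payoff £0 → loss £127.6.
£1958.4: truthful payoff £36.4, deviation payoff £0 → loss £36.4.
£1681.8: truthful payoff £313, deviation payoff £0 → loss £313.
£1688.3: truthful payoff £306.5, deviation payoff £0 → loss £306.5.
Total loss = £279.5 + £62.3 + £373 + £127.6 + £36.4 + £313 + £306.5 = £1498.3.
In a second-price auction your bid sets only whether you win, not what you pay, so bidding your true value is weakly dominant.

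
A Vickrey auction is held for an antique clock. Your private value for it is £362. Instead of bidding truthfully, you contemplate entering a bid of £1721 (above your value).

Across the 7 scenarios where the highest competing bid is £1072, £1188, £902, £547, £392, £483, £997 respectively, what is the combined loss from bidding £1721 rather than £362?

The deviation costs you only when the competing bid falls strictly between £362 and £1721; elsewhere both bids give the same outcome.
£1072: truthful payoff £0, deviation payoff −£710 → loss £710.
£1188: truthful payoff £0, deviation payoff −£826 → loss £826.
£902: truthful payoff £0, deviation payoff −£540 → loss £540.
£547: truthful payoff £0, deviation payoff −£185 → loss £185.
£392: truthful payoff £0, deviation payoff −£30 → loss £30.
£483: truthful payoff £0, deviation payoff −£121 → loss £121.
£997: truthful payoff £0, deviation payoff −£635 → loss £635.
Total loss = £710 + £826 + £540 + £185 + £30 + £121 + £635 = £3047.

£3047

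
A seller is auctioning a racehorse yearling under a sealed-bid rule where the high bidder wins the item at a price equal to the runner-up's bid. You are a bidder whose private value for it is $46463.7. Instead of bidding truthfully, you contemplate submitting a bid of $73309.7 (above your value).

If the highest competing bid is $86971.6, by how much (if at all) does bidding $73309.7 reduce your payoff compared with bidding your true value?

$0

Bidding your value $46463.7: you lose (since $46463.7 < $86971.6). Payoff $0.
Bidding $73309.7: you lose. Payoff $0.
Difference = $0 − $0 = $0; both bids lead to the same outcome because the competing bid is above both your value and your alternative bid.
In a second-price auction your bid sets only whether you win, not what you pay, so bidding your true value is weakly dominant.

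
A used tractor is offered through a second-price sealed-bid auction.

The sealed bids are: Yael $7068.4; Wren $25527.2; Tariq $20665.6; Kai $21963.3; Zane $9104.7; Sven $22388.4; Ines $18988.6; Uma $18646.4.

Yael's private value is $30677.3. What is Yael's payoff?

$0

Highest bid: Wren at $25527.2, so Wren wins.
Second-highest bid: Sven at $22388.4 — that is the price the winner pays.
Yael did not win, so Yael pays nothing and receives nothing: payoff $0.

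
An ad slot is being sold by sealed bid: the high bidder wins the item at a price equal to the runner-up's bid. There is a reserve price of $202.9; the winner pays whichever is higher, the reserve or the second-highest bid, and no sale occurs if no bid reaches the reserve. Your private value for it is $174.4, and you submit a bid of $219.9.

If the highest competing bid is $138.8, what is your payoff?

−$28.5

Your bid $219.9 is the highest and exceeds the reserve.
Price = max(second-highest bid, reserve) = max($138.8, $202.9) = $202.9.
Payoff = $174.4 − $202.9 = −$28.5.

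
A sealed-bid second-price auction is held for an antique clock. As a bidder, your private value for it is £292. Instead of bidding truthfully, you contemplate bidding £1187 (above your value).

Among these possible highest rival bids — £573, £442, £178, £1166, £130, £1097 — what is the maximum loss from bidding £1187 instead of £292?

£874

£573: truthful gives £0, deviation gives −£281 → loss £281.
£442: truthful gives £0, deviation gives −£150 → loss £150.
£178: same outcome either way → loss £0.
£1166: truthful gives £0, deviation gives −£874 → loss £874.
£130: same outcome either way → loss £0.
£1097: truthful gives £0, deviation gives −£805 → loss £805.
Maximum loss: £874.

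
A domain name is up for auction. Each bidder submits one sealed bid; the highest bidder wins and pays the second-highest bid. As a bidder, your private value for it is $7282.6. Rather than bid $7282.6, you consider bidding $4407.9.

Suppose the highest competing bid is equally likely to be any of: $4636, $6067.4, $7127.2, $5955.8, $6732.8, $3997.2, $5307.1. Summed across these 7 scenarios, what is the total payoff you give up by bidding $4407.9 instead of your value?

$7869.3

The deviation costs you only when the competing bid falls strictly between $4407.9 and $7282.6; elsewhere both bids give the same outcome.
$4636: truthful payoff $2646.6, deviation payoff $0 → loss $2646.6.
$6067.4: truthful payoff $1215.2, deviation payoff $0 → loss $1215.2.
$7127.2: truthful payoff $155.4, deviation payoff $0 → loss $155.4.
$5955.8: truthful payoff $1326.8, deviation payoff $0 → loss $1326.8.
$6732.8: truthful payoff $549.8, deviation payoff $0 → loss $549.8.
$3997.2: outcomes coincide → loss $0.
$5307.1: truthful payoff $1975.5, deviation payoff $0 → loss $1975.5.
Total loss = $2646.6 + $1215.2 + $155.4 + $1326.8 + $549.8 + $1975.5 = $7869.3.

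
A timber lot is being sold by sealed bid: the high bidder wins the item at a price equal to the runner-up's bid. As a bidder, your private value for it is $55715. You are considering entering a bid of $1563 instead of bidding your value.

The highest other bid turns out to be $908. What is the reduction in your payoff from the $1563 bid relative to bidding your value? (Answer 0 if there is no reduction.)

Bidding your value $55715: you win (since $55715 > $908) and pay $908. Payoff $54807.
Bidding $1563: you win and pay $908. Payoff $55715 − $908 = $54807.
Difference = $54807 − $54807 = $0; both bids lead to the same outcome because the competing bid is below both your value and your alternative bid.

$0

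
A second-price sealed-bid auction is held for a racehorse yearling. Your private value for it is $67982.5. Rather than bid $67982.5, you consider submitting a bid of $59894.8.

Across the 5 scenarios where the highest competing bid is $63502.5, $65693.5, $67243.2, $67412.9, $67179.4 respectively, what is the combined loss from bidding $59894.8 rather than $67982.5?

$8881

The deviation costs you only when the competing bid falls strictly between $59894.8 and $67982.5; elsewhere both bids give the same outcome.
$63502.5: truthful payoff $4480, deviation payoff $0 → loss $4480.
$65693.5: truthful payoff $2289, deviation payoff $0 → loss $2289.
$67243.2: truthful payoff $739.3, deviation payoff $0 → loss $739.3.
$67412.9: truthful payoff $569.6, deviation payoff $0 → loss $569.6.
$67179.4: truthful payoff $803.1, deviation payoff $0 → loss $803.1.
Total loss = $4480 + $2289 + $739.3 + $569.6 + $803.1 = $8881.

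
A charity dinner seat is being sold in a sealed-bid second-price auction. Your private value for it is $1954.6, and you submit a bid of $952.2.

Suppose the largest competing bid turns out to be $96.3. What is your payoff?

$1858.3

Your bid $952.2 exceeds the highest competing bid $96.3, so you win.
In a second-price auction the winner pays the second-highest bid, $96.3.
Payoff = value − price = $1954.6 − $96.3 = $1858.3.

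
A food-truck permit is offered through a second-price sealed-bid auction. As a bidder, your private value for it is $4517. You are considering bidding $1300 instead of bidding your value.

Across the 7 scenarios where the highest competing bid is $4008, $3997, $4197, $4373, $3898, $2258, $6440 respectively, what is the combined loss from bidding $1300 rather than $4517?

$4371

The deviation costs you only when the competing bid falls strictly between $1300 and $4517; elsewhere both bids give the same outcome.
$4008: truthful payoff $509, deviation payoff $0 → loss $509.
$3997: truthful payoff $520, deviation payoff $0 → loss $520.
$4197: truthful payoff $320, deviation payoff $0 → loss $320.
$4373: truthful payoff $144, deviation payoff $0 → loss $144.
$3898: truthful payoff $619, deviation payoff $0 → loss $619.
$2258: truthful payoff $2259, deviation payoff $0 → loss $2259.
$6440: outcomes coincide → loss $0.
Total loss = $509 + $520 + $320 + $144 + $619 + $2259 = $4371.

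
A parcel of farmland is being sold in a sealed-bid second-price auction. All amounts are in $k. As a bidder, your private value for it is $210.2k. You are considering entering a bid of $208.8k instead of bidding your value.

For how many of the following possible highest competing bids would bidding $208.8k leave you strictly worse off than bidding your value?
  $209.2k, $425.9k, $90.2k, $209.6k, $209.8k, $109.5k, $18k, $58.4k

The deviation hurts exactly when the highest competing bid lies strictly between $208.8k and $210.2k — underbidding then forfeits a profitable win.
$209.2k: inside the interval → strictly worse (loss $1k).
$425.9k: above both → same outcome either way.
$90.2k: below both → same outcome either way.
$209.6k: inside the interval → strictly worse (loss $0.6k).
$209.8k: inside the interval → strictly worse (loss $0.4k).
$109.5k: below both → same outcome either way.
$18k: below both → same outcome either way.
$58.4k: below both → same outcome either way.
Count: 3.

3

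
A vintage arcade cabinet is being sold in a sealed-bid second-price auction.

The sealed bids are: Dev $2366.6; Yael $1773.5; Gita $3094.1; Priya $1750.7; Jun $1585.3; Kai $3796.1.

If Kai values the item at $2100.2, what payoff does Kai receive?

Highest bid: Kai at $3796.1, so Kai wins.
Second-highest bid: Gita at $3094.1 — that is the price the winner pays.
Kai's payoff = value − price = $2100.2 − $3094.1 = −$993.9.

−$993.9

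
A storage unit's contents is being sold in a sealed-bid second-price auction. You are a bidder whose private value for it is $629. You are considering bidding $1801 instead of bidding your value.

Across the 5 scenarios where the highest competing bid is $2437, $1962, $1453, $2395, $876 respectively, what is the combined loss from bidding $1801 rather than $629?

$1071

The deviation costs you only when the competing bid falls strictly between $629 and $1801; elsewhere both bids give the same outcome.
$2437: outcomes coincide → loss $0.
$1962: outcomes coincide → loss $0.
$1453: truthful payoff $0, deviation payoff −$824 → loss $824.
$2395: outcomes coincide → loss $0.
$876: truthful payoff $0, deviation payoff −$247 → loss $247.
Total loss = $824 + $247 = $1071.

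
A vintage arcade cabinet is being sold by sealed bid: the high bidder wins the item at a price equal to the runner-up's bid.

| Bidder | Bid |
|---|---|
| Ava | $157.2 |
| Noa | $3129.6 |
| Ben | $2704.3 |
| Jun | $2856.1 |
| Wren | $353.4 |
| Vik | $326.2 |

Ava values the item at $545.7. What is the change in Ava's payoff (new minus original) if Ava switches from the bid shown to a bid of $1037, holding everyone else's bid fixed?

$0

The highest bid among the other bidders is $3129.6; Ava's bid doesn't change that.
Original bid $157.2: Ava is not highest (top rival bid is $3129.6); payoff $0.
Alternative bid $1037: Ava is not highest (top rival bid is $3129.6); payoff $0.
Change in payoff = $0 − ($0) = $0.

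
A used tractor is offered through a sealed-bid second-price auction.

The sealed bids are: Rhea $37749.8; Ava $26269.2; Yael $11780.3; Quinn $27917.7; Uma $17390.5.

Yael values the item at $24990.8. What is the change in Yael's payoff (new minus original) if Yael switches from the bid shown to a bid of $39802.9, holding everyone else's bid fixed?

−$12759

The highest bid among the other bidders is $37749.8; Yael's bid doesn't change that.
Original bid $11780.3: Yael is not highest (top rival bid is $37749.8); payoff $0.
Alternative bid $39802.9: Yael is highest, pays the top rival bid $37749.8; payoff $24990.8 − $37749.8 = −$12759.
Change in payoff = −$12759 − ($0) = −$12759.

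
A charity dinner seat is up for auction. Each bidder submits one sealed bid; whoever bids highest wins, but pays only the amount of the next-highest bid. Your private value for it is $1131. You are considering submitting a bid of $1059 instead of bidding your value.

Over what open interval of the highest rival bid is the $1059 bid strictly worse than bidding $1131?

If the competing bid is below $1059, both bids win at the same price — no difference.
If it is above $1131, both bids lose — no difference.
If it lies strictly between $1059 and $1131, bidding your value wins at a price below your value (positive payoff) while bidding $1059 loses (payoff 0).
So the deviation strictly hurts on the open interval ($1059, $1131).

($1059, $1131)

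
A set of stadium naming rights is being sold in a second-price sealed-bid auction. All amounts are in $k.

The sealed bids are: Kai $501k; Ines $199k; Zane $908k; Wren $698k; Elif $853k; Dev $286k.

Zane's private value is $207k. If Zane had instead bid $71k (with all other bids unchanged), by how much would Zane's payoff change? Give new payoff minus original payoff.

$646k

The highest bid among the other bidders is $853k; Zane's bid doesn't change that.
Original bid $908k: Zane is highest, pays the top rival bid $853k; payoff $207k − $853k = −$646k.
Alternative bid $71k: Zane is not highest (top rival bid is $853k); payoff $0k.
Change in payoff = $0k − (−$646k) = $646k.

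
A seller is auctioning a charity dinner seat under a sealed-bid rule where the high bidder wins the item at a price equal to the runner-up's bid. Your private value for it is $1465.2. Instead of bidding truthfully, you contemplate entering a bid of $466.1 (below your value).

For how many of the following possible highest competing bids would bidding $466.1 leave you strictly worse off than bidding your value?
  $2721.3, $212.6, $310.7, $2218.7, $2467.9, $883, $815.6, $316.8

The deviation hurts exactly when the highest competing bid lies strictly between $466.1 and $1465.2 — underbidding then forfeits a profitable win.
$2721.3: above both → same outcome either way.
$212.6: below both → same outcome either way.
$310.7: below both → same outcome either way.
$2218.7: above both → same outcome either way.
$2467.9: above both → same outcome either way.
$883: inside the interval → strictly worse (loss $582.2).
$815.6: inside the interval → strictly worse (loss $649.6).
$316.8: below both → same outcome either way.
Count: 2.

2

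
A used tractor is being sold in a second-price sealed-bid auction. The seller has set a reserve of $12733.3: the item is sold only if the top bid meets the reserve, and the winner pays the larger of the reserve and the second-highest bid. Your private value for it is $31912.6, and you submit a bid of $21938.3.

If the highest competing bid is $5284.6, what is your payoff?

$19179.3

Your bid $21938.3 is the highest and exceeds the reserve.
Price = max(second-highest bid, reserve) = max($5284.6, $12733.3) = $12733.3.
Payoff = $31912.6 − $12733.3 = $19179.3.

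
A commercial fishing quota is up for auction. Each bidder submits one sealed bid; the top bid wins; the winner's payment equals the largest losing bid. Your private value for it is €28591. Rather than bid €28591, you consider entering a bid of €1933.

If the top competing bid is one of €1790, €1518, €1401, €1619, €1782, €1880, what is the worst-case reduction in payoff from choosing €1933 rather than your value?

€0

€1790: same outcome either way → loss €0.
€1518: same outcome either way → loss €0.
€1401: same outcome either way → loss €0.
€1619: same outcome either way → loss €0.
€1782: same outcome either way → loss €0.
€1880: same outcome either way → loss €0.
Maximum loss: €0.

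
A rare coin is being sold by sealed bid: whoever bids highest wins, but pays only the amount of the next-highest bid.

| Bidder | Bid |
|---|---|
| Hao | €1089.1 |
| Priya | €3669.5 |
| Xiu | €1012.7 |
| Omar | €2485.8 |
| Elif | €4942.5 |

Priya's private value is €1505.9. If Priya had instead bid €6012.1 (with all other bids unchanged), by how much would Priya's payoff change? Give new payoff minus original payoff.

−€3436.6

The highest bid among the other bidders is €4942.5; Priya's bid doesn't change that.
Original bid €3669.5: Priya is not highest (top rival bid is €4942.5); payoff €0.
Alternative bid €6012.1: Priya is highest, pays the top rival bid €4942.5; payoff €1505.9 − €4942.5 = −€3436.6.
Change in payoff = −€3436.6 − (€0) = −€3436.6.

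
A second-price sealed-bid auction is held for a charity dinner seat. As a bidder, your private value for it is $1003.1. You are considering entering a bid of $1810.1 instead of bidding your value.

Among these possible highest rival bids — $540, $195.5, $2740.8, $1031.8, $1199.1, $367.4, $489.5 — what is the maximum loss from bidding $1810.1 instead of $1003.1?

$540: same outcome either way → loss $0.
$195.5: same outcome either way → loss $0.
$2740.8: same outcome either way → loss $0.
$1031.8: truthful gives $0, deviation gives −$28.7 → loss $28.7.
$1199.1: truthful gives $0, deviation gives −$196 → loss $196.
$367.4: same outcome either way → loss $0.
$489.5: same outcome either way → loss $0.
Maximum loss: $196.

$196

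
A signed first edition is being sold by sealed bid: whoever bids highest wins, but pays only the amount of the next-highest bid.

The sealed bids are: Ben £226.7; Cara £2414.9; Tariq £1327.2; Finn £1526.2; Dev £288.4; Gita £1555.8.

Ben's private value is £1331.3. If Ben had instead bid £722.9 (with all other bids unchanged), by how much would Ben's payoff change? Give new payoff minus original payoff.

£0

The highest bid among the other bidders is £2414.9; Ben's bid doesn't change that.
Original bid £226.7: Ben is not highest (top rival bid is £2414.9); payoff £0.
Alternative bid £722.9: Ben is not highest (top rival bid is £2414.9); payoff £0.
Change in payoff = £0 − (£0) = £0.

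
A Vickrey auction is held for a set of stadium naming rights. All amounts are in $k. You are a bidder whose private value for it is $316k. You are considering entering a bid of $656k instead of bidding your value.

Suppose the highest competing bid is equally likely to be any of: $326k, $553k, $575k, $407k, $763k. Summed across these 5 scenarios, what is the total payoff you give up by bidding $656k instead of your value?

$597k

The deviation costs you only when the competing bid falls strictly between $316k and $656k; elsewhere both bids give the same outcome.
$326k: truthful payoff $0k, deviation payoff −$10k → loss $10k.
$553k: truthful payoff $0k, deviation payoff −$237k → loss $237k.
$575k: truthful payoff $0k, deviation payoff −$259k → loss $259k.
$407k: truthful payoff $0k, deviation payoff −$91k → loss $91k.
$763k: outcomes coincide → loss $0k.
Total loss = $10k + $237k + $259k + $91k = $597k.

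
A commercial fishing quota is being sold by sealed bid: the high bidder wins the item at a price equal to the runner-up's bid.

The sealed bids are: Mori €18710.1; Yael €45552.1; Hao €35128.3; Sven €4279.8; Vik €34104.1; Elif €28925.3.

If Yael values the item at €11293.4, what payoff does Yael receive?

−€23834.9

Highest bid: Yael at €45552.1, so Yael wins.
Second-highest bid: Hao at €35128.3 — that is the price the winner pays.
Yael's payoff = value − price = €11293.4 − €35128.3 = −€23834.9.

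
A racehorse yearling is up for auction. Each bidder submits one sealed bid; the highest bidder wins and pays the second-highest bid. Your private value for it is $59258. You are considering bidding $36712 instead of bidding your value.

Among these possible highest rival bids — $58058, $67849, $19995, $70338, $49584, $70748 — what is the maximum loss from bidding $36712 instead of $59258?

$9674

$58058: truthful gives $1200, deviation gives $0 → loss $1200.
$67849: same outcome either way → loss $0.
$19995: same outcome either way → loss $0.
$70338: same outcome either way → loss $0.
$49584: truthful gives $9674, deviation gives $0 → loss $9674.
$70748: same outcome either way → loss $0.
Maximum loss: $9674.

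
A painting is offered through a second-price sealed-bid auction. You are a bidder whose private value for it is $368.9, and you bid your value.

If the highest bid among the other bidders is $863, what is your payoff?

Your bid $368.9 is below the highest competing bid $863, so you lose.
A losing bidder pays nothing and receives nothing: payoff = $0.

$0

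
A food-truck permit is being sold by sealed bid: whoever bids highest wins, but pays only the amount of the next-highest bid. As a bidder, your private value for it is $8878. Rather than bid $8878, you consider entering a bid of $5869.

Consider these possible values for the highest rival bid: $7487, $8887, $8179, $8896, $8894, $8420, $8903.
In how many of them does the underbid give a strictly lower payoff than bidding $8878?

The deviation hurts exactly when the highest competing bid lies strictly between $5869 and $8878 — underbidding then forfeits a profitable win.
$7487: inside the interval → strictly worse (loss $1391).
$8887: above both → same outcome either way.
$8179: inside the interval → strictly worse (loss $699).
$8896: above both → same outcome either way.
$8894: above both → same outcome either way.
$8420: inside the interval → strictly worse (loss $458).
$8903: above both → same outcome either way.
Count: 3.

3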